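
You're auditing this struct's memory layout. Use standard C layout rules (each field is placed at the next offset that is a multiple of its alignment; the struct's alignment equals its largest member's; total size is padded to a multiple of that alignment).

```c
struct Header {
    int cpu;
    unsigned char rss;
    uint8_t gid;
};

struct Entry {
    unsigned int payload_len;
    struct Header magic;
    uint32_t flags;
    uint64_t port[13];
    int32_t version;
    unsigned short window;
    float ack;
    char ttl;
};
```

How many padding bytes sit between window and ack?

2

Header: 0..4  cpu  (4B, 4-aligned); 4..5  rss  (1B, 1-aligned); 5..6  gid  (1B, 1-aligned); 6..8  -- tail padding (2B); sizeof = 8, alignof = 4
0..4  payload_len  (4B, 4-aligned)
4..12  magic  (8B, 4-aligned)
12..16  flags  (4B, 4-aligned)
16..120  port  (104B, 8-aligned)
120..124  version  (4B, 4-aligned)
124..126  window  (2B, 2-aligned)
126..128  -- padding (2B)
128..132  ack  (4B, 4-aligned)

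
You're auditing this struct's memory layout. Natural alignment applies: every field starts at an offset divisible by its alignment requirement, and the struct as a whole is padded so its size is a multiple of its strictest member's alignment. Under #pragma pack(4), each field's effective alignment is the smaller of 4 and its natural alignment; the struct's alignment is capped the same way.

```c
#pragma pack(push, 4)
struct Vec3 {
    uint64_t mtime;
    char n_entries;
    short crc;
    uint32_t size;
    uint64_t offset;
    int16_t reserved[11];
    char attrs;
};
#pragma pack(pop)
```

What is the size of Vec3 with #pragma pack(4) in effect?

0..8  mtime  (8B, 4-aligned)
8..9  n_entries  (1B, 1-aligned)
9..10  -- padding (1B)
10..12  crc  (2B, 2-aligned)
12..16  size  (4B, 4-aligned)
16..24  offset  (8B, 4-aligned)
24..46  reserved  (22B, 2-aligned)
46..47  attrs  (1B, 1-aligned)
47..48  -- tail padding (1B)
sizeof = 48, alignof = 4

48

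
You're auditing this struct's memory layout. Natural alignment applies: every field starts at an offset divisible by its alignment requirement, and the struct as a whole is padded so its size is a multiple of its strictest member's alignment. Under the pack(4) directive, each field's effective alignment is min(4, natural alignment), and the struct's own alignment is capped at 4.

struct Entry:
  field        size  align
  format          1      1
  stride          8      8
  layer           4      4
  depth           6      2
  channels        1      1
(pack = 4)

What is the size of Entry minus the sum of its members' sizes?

4

format at 0 (size 1, align 1) → ends 1
pad 3 to align 4 for stride
stride at 4 (size 8, align 4) → ends 12
layer at 12 (size 4, align 4) → ends 16
depth at 16 (size 6, align 2) → ends 22
channels at 22 (size 1, align 1) → ends 23
tail pad 1 to reach multiple of 4
total 24 bytes, alignment 4
data bytes 20, size 24 → padding 4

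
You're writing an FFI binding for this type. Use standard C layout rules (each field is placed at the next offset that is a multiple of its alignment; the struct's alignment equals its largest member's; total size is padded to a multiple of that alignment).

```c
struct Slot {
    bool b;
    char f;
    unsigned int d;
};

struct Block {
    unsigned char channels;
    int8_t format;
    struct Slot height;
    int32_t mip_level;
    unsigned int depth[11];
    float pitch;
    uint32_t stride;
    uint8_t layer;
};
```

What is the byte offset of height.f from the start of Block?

5

Slot: b at 0 (size 1, align 1) → ends 1; f at 1 (size 1, align 1) → ends 2; pad 2 to align 4 for d; d at 4 (size 4, align 4) → ends 8; total 8 bytes, alignment 4
channels at 0 (size 1, align 1) → ends 1
format at 1 (size 1, align 1) → ends 2
pad 2 to align 4 for height
height at 4 (size 8, align 4) → ends 12
within Slot: f at 1
4 + 1 = 5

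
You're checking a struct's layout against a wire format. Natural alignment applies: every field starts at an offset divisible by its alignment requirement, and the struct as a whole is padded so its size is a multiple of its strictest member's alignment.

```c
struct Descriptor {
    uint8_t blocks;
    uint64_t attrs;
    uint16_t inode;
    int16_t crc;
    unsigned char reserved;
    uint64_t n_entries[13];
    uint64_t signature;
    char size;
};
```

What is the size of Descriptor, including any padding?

blocks at 0 (size 1, align 1) → ends 1
pad 7 to align 8 for attrs
attrs at 8 (size 8, align 8) → ends 16
inode at 16 (size 2, align 2) → ends 18
crc at 18 (size 2, align 2) → ends 20
reserved at 20 (size 1, align 1) → ends 21
pad 3 to align 8 for n_entries
n_entries at 24 (size 104, align 8) → ends 128
signature at 128 (size 8, align 8) → ends 136
size at 136 (size 1, align 1) → ends 137
tail pad 7 to reach multiple of 8
total 144 bytes, alignment 8

144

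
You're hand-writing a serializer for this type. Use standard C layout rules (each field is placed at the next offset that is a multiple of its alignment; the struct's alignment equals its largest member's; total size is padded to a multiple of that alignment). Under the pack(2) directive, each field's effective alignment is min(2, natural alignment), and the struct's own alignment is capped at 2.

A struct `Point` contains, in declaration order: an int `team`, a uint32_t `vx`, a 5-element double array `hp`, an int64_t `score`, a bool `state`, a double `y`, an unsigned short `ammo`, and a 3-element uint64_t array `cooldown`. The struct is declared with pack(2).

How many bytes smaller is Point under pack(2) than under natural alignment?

natural layout:
  team at 0 (size 4, align 4) → ends 4
  vx at 4 (size 4, align 4) → ends 8
  hp at 8 (size 40, align 8) → ends 48
  score at 48 (size 8, align 8) → ends 56
  state at 56 (size 1, align 1) → ends 57
  pad 7 to align 8 for y
  y at 64 (size 8, align 8) → ends 72
  ammo at 72 (size 2, align 2) → ends 74
  pad 6 to align 8 for cooldown
  cooldown at 80 (size 24, align 8) → ends 104
  total 104 bytes, alignment 8
packed(2) layout:
  team at 0 (size 4, align 2) → ends 4
  vx at 4 (size 4, align 2) → ends 8
  hp at 8 (size 40, align 2) → ends 48
  score at 48 (size 8, align 2) → ends 56
  state at 56 (size 1, align 1) → ends 57
  pad 1 to align 2 for y
  y at 58 (size 8, align 2) → ends 66
  ammo at 66 (size 2, align 2) → ends 68
  cooldown at 68 (size 24, align 2) → ends 92
  total 92 bytes, alignment 2
104 − 92 = 12

12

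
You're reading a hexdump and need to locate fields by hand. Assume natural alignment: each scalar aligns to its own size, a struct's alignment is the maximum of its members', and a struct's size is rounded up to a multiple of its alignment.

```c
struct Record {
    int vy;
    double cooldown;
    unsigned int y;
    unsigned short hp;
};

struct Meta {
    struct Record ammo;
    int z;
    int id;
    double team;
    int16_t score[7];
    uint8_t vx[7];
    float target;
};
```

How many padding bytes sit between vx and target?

3

Record: 0..4  vy  (4B, 4-aligned); 4..8  -- padding (4B); 8..16  cooldown  (8B, 8-aligned); 16..20  y  (4B, 4-aligned); 20..22  hp  (2B, 2-aligned); 22..24  -- tail padding (2B); sizeof = 24, alignof = 8
0..24  ammo  (24B, 8-aligned)
24..28  z  (4B, 4-aligned)
28..32  id  (4B, 4-aligned)
32..40  team  (8B, 8-aligned)
40..54  score  (14B, 2-aligned)
54..61  vx  (7B, 1-aligned)
61..64  -- padding (3B)
64..68  target  (4B, 4-aligned)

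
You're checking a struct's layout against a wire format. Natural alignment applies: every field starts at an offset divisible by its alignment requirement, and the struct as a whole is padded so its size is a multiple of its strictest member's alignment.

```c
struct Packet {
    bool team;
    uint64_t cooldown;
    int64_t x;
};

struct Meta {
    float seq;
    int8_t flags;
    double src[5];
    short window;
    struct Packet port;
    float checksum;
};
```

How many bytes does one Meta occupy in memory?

88

Packet: @0: team [1B, align 1] → 1; +7 pad (align 8); @8: cooldown [8B, align 8] → 16; @16: x [8B, align 8] → 24; size 24, align 8
@0: seq [4B, align 4] → 4
@4: flags [1B, align 1] → 5
+3 pad (align 8)
@8: src [40B, align 8] → 48
@48: window [2B, align 2] → 50
+6 pad (align 8)
@56: port [24B, align 8] → 80
@80: checksum [4B, align 4] → 84
+4 tail pad (align 8)
size 88, align 8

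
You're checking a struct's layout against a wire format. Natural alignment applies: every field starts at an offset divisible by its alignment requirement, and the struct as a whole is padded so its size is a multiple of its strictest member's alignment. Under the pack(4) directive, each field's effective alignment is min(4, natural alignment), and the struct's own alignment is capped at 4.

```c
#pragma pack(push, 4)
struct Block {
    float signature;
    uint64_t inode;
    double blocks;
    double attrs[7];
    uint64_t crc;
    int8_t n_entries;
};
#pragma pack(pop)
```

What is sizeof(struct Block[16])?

1408

0..4  signature  (4B, 4-aligned)
4..12  inode  (8B, 4-aligned)
12..20  blocks  (8B, 4-aligned)
20..76  attrs  (56B, 4-aligned)
76..84  crc  (8B, 4-aligned)
84..85  n_entries  (1B, 1-aligned)
85..88  -- tail padding (3B)
sizeof = 88, alignof = 4
array of 16: 16 × 88 = 1408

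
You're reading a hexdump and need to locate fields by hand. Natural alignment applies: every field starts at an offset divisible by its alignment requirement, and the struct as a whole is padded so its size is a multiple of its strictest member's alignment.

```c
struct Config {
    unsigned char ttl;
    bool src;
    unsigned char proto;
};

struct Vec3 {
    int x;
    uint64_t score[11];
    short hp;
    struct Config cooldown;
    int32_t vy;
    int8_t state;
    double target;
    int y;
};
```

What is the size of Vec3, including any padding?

128 bytes

Config: @0: ttl [1B, align 1] → 1; @1: src [1B, align 1] → 2; @2: proto [1B, align 1] → 3; size 3, align 1
@0: x [4B, align 4] → 4
+4 pad (align 8)
@8: score [88B, align 8] → 96
@96: hp [2B, align 2] → 98
@98: cooldown [3B, align 1] → 101
+3 pad (align 4)
@104: vy [4B, align 4] → 108
@108: state [1B, align 1] → 109
+3 pad (align 8)
@112: target [8B, align 8] → 120
@120: y [4B, align 4] → 124
+4 tail pad (align 8)
size 128, align 8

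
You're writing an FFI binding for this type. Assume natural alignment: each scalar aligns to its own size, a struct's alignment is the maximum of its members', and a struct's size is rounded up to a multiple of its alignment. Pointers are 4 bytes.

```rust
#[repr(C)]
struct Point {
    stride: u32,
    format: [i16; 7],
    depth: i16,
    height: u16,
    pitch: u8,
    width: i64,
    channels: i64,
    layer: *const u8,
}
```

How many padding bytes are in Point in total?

5

stride at 0 (size 4, align 4) → ends 4
format at 4 (size 14, align 2) → ends 18
depth at 18 (size 2, align 2) → ends 20
height at 20 (size 2, align 2) → ends 22
pitch at 22 (size 1, align 1) → ends 23
pad 1 to align 8 for width
width at 24 (size 8, align 8) → ends 32
channels at 32 (size 8, align 8) → ends 40
layer at 40 (size 4, align 4) → ends 44
tail pad 4 to reach multiple of 8
total 48 bytes, alignment 8
data bytes 43, size 48 → padding 5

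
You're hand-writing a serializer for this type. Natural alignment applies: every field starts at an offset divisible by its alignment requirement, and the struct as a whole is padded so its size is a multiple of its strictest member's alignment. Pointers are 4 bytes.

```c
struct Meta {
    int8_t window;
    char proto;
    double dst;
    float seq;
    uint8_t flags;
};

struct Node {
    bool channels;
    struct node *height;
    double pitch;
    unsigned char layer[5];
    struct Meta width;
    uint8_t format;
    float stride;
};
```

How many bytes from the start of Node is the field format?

Meta: @0: window [1B, align 1] → 1; @1: proto [1B, align 1] → 2; +6 pad (align 8); @8: dst [8B, align 8] → 16; @16: seq [4B, align 4] → 20; @20: flags [1B, align 1] → 21; +3 tail pad (align 8); size 24, align 8
@0: channels [1B, align 1] → 1
+3 pad (align 4)
@4: height [4B, align 4] → 8
@8: pitch [8B, align 8] → 16
@16: layer [5B, align 1] → 21
+3 pad (align 8)
@24: width [24B, align 8] → 48
@48: format [1B, align 1] → 49

48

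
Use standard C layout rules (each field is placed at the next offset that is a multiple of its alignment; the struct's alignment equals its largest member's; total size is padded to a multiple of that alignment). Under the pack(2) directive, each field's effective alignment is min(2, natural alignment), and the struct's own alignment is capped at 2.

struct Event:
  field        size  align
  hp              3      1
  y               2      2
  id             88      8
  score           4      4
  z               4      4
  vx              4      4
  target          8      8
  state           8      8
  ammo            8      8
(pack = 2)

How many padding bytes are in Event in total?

hp at 0 (size 3, align 1) → ends 3
pad 1 to align 2 for y
y at 4 (size 2, align 2) → ends 6
id at 6 (size 88, align 2) → ends 94
score at 94 (size 4, align 2) → ends 98
z at 98 (size 4, align 2) → ends 102
vx at 102 (size 4, align 2) → ends 106
target at 106 (size 8, align 2) → ends 114
state at 114 (size 8, align 2) → ends 122
ammo at 122 (size 8, align 2) → ends 130
total 130 bytes, alignment 2
data bytes 129, size 130 → padding 1

1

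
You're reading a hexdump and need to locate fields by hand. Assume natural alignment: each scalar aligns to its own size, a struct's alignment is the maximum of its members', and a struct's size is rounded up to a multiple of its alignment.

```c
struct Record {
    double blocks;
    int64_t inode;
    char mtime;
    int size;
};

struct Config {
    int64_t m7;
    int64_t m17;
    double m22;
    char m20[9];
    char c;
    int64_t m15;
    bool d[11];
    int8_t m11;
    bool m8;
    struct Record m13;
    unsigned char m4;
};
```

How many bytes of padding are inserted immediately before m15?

6

Record: @0: blocks [8B, align 8] → 8; @8: inode [8B, align 8] → 16; @16: mtime [1B, align 1] → 17; +3 pad (align 4); @20: size [4B, align 4] → 24; size 24, align 8
@0: m7 [8B, align 8] → 8
@8: m17 [8B, align 8] → 16
@16: m22 [8B, align 8] → 24
@24: m20 [9B, align 1] → 33
@33: c [1B, align 1] → 34
+6 pad (align 8)
@40: m15 [8B, align 8] → 48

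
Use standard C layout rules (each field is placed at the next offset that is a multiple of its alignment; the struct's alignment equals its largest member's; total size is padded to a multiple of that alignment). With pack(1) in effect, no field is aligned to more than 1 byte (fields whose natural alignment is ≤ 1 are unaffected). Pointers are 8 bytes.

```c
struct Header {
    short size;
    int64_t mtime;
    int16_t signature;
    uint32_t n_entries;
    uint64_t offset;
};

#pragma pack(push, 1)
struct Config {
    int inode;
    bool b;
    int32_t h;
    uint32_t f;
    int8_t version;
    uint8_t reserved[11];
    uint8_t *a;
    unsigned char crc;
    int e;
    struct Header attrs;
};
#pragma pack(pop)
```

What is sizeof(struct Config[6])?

Header: @0: size [2B, align 2] → 2; +6 pad (align 8); @8: mtime [8B, align 8] → 16; @16: signature [2B, align 2] → 18; +2 pad (align 4); @20: n_entries [4B, align 4] → 24; @24: offset [8B, align 8] → 32; size 32, align 8
@0: inode [4B, align 1] → 4
@4: b [1B, align 1] → 5
@5: h [4B, align 1] → 9
@9: f [4B, align 1] → 13
@13: version [1B, align 1] → 14
@14: reserved [11B, align 1] → 25
@25: a [8B, align 1] → 33
@33: crc [1B, align 1] → 34
@34: e [4B, align 1] → 38
@38: attrs [32B, align 1] → 70
size 70, align 1
array of 6: 6 × 70 = 420

420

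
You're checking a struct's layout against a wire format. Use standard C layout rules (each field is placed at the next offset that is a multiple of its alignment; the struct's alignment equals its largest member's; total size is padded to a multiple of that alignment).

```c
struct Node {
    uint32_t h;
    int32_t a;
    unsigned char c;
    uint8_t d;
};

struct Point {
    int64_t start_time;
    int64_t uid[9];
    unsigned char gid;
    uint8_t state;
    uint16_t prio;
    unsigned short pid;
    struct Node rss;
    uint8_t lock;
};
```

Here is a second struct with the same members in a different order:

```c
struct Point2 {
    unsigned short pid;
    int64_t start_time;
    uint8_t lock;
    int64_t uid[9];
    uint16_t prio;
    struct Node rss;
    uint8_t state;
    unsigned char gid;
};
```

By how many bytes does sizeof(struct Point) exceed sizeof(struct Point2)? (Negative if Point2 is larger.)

Node: 0..4  h  (4B, 4-aligned); 4..8  a  (4B, 4-aligned); 8..9  c  (1B, 1-aligned); 9..10  d  (1B, 1-aligned); 10..12  -- tail padding (2B); sizeof = 12, alignof = 4
0..8  start_time  (8B, 8-aligned)
8..80  uid  (72B, 8-aligned)
80..81  gid  (1B, 1-aligned)
81..82  state  (1B, 1-aligned)
82..84  prio  (2B, 2-aligned)
84..86  pid  (2B, 2-aligned)
86..88  -- padding (2B)
88..100  rss  (12B, 4-aligned)
100..101  lock  (1B, 1-aligned)
101..104  -- tail padding (3B)
sizeof = 104, alignof = 8
— Point2 —
0..2  pid  (2B, 2-aligned)
2..8  -- padding (6B)
8..16  start_time  (8B, 8-aligned)
16..17  lock  (1B, 1-aligned)
17..24  -- padding (7B)
24..96  uid  (72B, 8-aligned)
96..98  prio  (2B, 2-aligned)
98..100  -- padding (2B)
100..112  rss  (12B, 4-aligned)
112..113  state  (1B, 1-aligned)
113..114  gid  (1B, 1-aligned)
114..120  -- tail padding (6B)
sizeof = 120, alignof = 8
104 − 120 = -16

-16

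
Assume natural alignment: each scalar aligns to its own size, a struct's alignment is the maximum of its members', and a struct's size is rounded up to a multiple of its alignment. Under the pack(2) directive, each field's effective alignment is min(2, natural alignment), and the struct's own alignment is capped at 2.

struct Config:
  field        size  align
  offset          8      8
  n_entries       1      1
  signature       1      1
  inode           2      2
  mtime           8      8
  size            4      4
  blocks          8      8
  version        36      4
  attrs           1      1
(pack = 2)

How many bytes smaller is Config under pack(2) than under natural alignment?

10

natural layout:
  @0: offset [8B, align 8] → 8
  @8: n_entries [1B, align 1] → 9
  @9: signature [1B, align 1] → 10
  @10: inode [2B, align 2] → 12
  +4 pad (align 8)
  @16: mtime [8B, align 8] → 24
  @24: size [4B, align 4] → 28
  +4 pad (align 8)
  @32: blocks [8B, align 8] → 40
  @40: version [36B, align 4] → 76
  @76: attrs [1B, align 1] → 77
  +3 tail pad (align 8)
  size 80, align 8
packed(2) layout:
  @0: offset [8B, align 2] → 8
  @8: n_entries [1B, align 1] → 9
  @9: signature [1B, align 1] → 10
  @10: inode [2B, align 2] → 12
  @12: mtime [8B, align 2] → 20
  @20: size [4B, align 2] → 24
  @24: blocks [8B, align 2] → 32
  @32: version [36B, align 2] → 68
  @68: attrs [1B, align 1] → 69
  +1 tail pad (align 2)
  size 70, align 2
80 − 70 = 10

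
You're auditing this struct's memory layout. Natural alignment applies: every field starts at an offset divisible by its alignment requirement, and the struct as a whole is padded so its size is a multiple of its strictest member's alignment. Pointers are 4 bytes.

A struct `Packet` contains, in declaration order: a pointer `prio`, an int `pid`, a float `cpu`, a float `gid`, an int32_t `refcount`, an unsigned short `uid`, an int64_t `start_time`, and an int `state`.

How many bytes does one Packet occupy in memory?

@0: prio [4B, align 4] → 4
@4: pid [4B, align 4] → 8
@8: cpu [4B, align 4] → 12
@12: gid [4B, align 4] → 16
@16: refcount [4B, align 4] → 20
@20: uid [2B, align 2] → 22
+2 pad (align 8)
@24: start_time [8B, align 8] → 32
@32: state [4B, align 4] → 36
+4 tail pad (align 8)
size 40, align 8

40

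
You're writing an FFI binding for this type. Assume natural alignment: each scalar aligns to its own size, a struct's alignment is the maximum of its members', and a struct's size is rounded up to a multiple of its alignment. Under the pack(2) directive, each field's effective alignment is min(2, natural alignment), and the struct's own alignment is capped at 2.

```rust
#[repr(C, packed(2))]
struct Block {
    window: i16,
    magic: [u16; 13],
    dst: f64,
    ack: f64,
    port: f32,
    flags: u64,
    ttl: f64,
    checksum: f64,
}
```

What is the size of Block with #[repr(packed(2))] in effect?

72

0..2  window  (2B, 2-aligned)
2..28  magic  (26B, 2-aligned)
28..36  dst  (8B, 2-aligned)
36..44  ack  (8B, 2-aligned)
44..48  port  (4B, 2-aligned)
48..56  flags  (8B, 2-aligned)
56..64  ttl  (8B, 2-aligned)
64..72  checksum  (8B, 2-aligned)
sizeof = 72, alignof = 2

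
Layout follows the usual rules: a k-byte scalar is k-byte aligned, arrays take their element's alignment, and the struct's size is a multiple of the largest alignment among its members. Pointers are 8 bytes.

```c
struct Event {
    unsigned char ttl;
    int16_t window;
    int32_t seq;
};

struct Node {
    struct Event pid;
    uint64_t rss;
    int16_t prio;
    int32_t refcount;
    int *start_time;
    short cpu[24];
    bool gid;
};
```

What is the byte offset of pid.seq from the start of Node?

Event: ttl at 0 (size 1, align 1) → ends 1; pad 1 to align 2 for window; window at 2 (size 2, align 2) → ends 4; seq at 4 (size 4, align 4) → ends 8; total 8 bytes, alignment 4
pid at 0 (size 8, align 4) → ends 8
within Event: seq at 4
0 + 4 = 4

4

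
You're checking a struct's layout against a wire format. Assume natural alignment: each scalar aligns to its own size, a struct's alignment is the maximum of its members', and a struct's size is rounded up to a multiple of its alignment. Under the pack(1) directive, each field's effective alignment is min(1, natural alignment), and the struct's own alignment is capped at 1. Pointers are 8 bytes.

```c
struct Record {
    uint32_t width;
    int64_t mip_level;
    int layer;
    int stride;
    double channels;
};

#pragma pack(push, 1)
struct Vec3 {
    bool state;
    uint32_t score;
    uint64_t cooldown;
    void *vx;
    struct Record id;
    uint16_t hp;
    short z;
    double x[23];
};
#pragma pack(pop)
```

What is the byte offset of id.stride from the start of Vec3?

Record: width at 0 (size 4, align 4) → ends 4; pad 4 to align 8 for mip_level; mip_level at 8 (size 8, align 8) → ends 16; layer at 16 (size 4, align 4) → ends 20; stride at 20 (size 4, align 4) → ends 24; channels at 24 (size 8, align 8) → ends 32; total 32 bytes, alignment 8
state at 0 (size 1, align 1) → ends 1
score at 1 (size 4, align 1) → ends 5
cooldown at 5 (size 8, align 1) → ends 13
vx at 13 (size 8, align 1) → ends 21
id at 21 (size 32, align 1) → ends 53
within Record: stride at 20
21 + 20 = 41

41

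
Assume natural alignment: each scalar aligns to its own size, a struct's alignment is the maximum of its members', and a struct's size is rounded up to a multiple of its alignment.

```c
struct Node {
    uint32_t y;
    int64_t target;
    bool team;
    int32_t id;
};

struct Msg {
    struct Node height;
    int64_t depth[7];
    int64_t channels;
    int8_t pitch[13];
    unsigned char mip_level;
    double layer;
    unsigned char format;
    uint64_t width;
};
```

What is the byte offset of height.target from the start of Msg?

Node: y at 0 (size 4, align 4) → ends 4; pad 4 to align 8 for target; target at 8 (size 8, align 8) → ends 16; team at 16 (size 1, align 1) → ends 17; pad 3 to align 4 for id; id at 20 (size 4, align 4) → ends 24; total 24 bytes, alignment 8
height at 0 (size 24, align 8) → ends 24
within Node: target at 8
0 + 8 = 8

8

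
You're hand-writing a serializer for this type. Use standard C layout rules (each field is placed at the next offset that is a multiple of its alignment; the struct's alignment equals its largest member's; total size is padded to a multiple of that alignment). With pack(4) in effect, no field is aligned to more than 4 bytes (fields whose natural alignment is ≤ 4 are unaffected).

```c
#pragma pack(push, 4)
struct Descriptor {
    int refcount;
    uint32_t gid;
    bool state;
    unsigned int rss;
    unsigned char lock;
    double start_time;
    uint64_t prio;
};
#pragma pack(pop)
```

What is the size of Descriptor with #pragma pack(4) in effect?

refcount at 0 (size 4, align 4) → ends 4
gid at 4 (size 4, align 4) → ends 8
state at 8 (size 1, align 1) → ends 9
pad 3 to align 4 for rss
rss at 12 (size 4, align 4) → ends 16
lock at 16 (size 1, align 1) → ends 17
pad 3 to align 4 for start_time
start_time at 20 (size 8, align 4) → ends 28
prio at 28 (size 8, align 4) → ends 36
total 36 bytes, alignment 4

36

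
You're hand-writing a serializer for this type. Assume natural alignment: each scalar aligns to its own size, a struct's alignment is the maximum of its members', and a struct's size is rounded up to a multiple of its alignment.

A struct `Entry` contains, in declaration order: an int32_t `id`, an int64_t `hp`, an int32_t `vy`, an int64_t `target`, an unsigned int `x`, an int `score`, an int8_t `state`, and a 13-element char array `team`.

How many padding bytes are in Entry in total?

0..4  id  (4B, 4-aligned)
4..8  -- padding (4B)
8..16  hp  (8B, 8-aligned)
16..20  vy  (4B, 4-aligned)
20..24  -- padding (4B)
24..32  target  (8B, 8-aligned)
32..36  x  (4B, 4-aligned)
36..40  score  (4B, 4-aligned)
40..41  state  (1B, 1-aligned)
41..54  team  (13B, 1-aligned)
54..56  -- tail padding (2B)
sizeof = 56, alignof = 8
data bytes 46, size 56 → padding 10

10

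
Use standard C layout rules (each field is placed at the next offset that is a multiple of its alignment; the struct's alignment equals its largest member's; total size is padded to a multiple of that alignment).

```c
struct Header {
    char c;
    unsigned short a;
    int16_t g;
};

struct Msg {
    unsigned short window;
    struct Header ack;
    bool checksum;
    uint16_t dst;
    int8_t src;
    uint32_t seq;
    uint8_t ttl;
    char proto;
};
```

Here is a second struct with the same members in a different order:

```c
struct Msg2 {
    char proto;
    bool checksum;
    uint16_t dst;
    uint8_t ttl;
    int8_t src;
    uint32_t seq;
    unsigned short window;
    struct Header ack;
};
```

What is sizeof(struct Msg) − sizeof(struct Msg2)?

4

Header: @0: c [1B, align 1] → 1; +1 pad (align 2); @2: a [2B, align 2] → 4; @4: g [2B, align 2] → 6; size 6, align 2
@0: window [2B, align 2] → 2
@2: ack [6B, align 2] → 8
@8: checksum [1B, align 1] → 9
+1 pad (align 2)
@10: dst [2B, align 2] → 12
@12: src [1B, align 1] → 13
+3 pad (align 4)
@16: seq [4B, align 4] → 20
@20: ttl [1B, align 1] → 21
@21: proto [1B, align 1] → 22
+2 tail pad (align 4)
size 24, align 4
— Msg2 —
@0: proto [1B, align 1] → 1
@1: checksum [1B, align 1] → 2
@2: dst [2B, align 2] → 4
@4: ttl [1B, align 1] → 5
@5: src [1B, align 1] → 6
+2 pad (align 4)
@8: seq [4B, align 4] → 12
@12: window [2B, align 2] → 14
@14: ack [6B, align 2] → 20
size 20, align 4
24 − 20 = 4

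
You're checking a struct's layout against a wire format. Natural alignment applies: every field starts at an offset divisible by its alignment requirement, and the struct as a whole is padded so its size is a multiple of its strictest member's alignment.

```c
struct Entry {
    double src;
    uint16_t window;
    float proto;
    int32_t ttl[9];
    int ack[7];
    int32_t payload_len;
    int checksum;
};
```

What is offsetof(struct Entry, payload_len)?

80

0..8  src  (8B, 8-aligned)
8..10  window  (2B, 2-aligned)
10..12  -- padding (2B)
12..16  proto  (4B, 4-aligned)
16..52  ttl  (36B, 4-aligned)
52..80  ack  (28B, 4-aligned)
80..84  payload_len  (4B, 4-aligned)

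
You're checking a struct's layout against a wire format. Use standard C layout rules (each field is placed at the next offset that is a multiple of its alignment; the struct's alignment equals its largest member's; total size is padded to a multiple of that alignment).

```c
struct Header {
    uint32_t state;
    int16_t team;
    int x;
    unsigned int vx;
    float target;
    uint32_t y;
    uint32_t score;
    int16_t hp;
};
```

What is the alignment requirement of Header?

member alignments: state=4, team=2, x=4, vx=4, target=4, y=4, score=4, hp=2
max = 4

4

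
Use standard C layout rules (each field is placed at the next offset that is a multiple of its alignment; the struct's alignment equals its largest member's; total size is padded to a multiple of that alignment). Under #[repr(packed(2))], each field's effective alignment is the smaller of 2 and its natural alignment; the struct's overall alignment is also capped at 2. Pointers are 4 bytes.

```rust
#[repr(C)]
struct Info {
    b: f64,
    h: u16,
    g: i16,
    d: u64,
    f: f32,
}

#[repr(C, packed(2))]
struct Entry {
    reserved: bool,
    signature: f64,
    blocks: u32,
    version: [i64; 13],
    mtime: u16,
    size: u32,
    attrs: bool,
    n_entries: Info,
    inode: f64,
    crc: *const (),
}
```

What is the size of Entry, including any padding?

170

Info: b at 0 (size 8, align 8) → ends 8; h at 8 (size 2, align 2) → ends 10; g at 10 (size 2, align 2) → ends 12; pad 4 to align 8 for d; d at 16 (size 8, align 8) → ends 24; f at 24 (size 4, align 4) → ends 28; tail pad 4 to reach multiple of 8; total 32 bytes, alignment 8
reserved at 0 (size 1, align 1) → ends 1
pad 1 to align 2 for signature
signature at 2 (size 8, align 2) → ends 10
blocks at 10 (size 4, align 2) → ends 14
version at 14 (size 104, align 2) → ends 118
mtime at 118 (size 2, align 2) → ends 120
size at 120 (size 4, align 2) → ends 124
attrs at 124 (size 1, align 1) → ends 125
pad 1 to align 2 for n_entries
n_entries at 126 (size 32, align 2) → ends 158
inode at 158 (size 8, align 2) → ends 166
crc at 166 (size 4, align 2) → ends 170
total 170 bytes, alignment 2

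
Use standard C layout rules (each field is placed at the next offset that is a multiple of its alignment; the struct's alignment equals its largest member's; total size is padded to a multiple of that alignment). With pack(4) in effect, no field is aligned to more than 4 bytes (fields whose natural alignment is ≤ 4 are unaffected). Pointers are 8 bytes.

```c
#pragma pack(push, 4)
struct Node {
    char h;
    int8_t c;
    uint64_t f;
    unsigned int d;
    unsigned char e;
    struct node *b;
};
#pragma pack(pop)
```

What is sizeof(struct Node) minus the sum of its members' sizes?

5

@0: h [1B, align 1] → 1
@1: c [1B, align 1] → 2
+2 pad (align 4)
@4: f [8B, align 4] → 12
@12: d [4B, align 4] → 16
@16: e [1B, align 1] → 17
+3 pad (align 4)
@20: b [8B, align 4] → 28
size 28, align 4
data bytes 23, size 28 → padding 5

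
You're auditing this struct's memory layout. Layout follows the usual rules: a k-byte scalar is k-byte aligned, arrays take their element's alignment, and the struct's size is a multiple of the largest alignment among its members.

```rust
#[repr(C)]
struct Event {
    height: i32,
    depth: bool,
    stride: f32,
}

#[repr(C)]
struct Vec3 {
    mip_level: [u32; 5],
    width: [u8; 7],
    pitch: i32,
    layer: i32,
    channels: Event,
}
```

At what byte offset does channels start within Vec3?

36

Event: 0..4  height  (4B, 4-aligned); 4..5  depth  (1B, 1-aligned); 5..8  -- padding (3B); 8..12  stride  (4B, 4-aligned); sizeof = 12, alignof = 4
0..20  mip_level  (20B, 4-aligned)
20..27  width  (7B, 1-aligned)
27..28  -- padding (1B)
28..32  pitch  (4B, 4-aligned)
32..36  layer  (4B, 4-aligned)
36..48  channels  (12B, 4-aligned)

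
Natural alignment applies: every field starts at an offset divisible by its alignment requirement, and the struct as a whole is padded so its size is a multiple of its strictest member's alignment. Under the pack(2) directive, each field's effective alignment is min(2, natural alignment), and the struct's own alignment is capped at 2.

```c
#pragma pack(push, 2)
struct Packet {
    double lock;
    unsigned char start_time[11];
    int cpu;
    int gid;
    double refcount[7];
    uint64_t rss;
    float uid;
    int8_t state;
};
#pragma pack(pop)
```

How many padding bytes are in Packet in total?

0..8  lock  (8B, 2-aligned)
8..19  start_time  (11B, 1-aligned)
19..20  -- padding (1B)
20..24  cpu  (4B, 2-aligned)
24..28  gid  (4B, 2-aligned)
28..84  refcount  (56B, 2-aligned)
84..92  rss  (8B, 2-aligned)
92..96  uid  (4B, 2-aligned)
96..97  state  (1B, 1-aligned)
97..98  -- tail padding (1B)
sizeof = 98, alignof = 2
data bytes 96, size 98 → padding 2

2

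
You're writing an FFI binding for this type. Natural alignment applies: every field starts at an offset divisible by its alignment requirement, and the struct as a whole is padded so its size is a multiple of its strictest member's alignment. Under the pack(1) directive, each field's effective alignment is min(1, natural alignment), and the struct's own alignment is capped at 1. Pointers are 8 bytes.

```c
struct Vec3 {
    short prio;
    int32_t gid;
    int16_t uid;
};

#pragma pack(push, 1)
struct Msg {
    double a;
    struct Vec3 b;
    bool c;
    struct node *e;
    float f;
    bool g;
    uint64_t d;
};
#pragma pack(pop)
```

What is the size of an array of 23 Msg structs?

Vec3: 0..2  prio  (2B, 2-aligned); 2..4  -- padding (2B); 4..8  gid  (4B, 4-aligned); 8..10  uid  (2B, 2-aligned); 10..12  -- tail padding (2B); sizeof = 12, alignof = 4
0..8  a  (8B, 1-aligned)
8..20  b  (12B, 1-aligned)
20..21  c  (1B, 1-aligned)
21..29  e  (8B, 1-aligned)
29..33  f  (4B, 1-aligned)
33..34  g  (1B, 1-aligned)
34..42  d  (8B, 1-aligned)
sizeof = 42, alignof = 1
array of 23: 23 × 42 = 966

966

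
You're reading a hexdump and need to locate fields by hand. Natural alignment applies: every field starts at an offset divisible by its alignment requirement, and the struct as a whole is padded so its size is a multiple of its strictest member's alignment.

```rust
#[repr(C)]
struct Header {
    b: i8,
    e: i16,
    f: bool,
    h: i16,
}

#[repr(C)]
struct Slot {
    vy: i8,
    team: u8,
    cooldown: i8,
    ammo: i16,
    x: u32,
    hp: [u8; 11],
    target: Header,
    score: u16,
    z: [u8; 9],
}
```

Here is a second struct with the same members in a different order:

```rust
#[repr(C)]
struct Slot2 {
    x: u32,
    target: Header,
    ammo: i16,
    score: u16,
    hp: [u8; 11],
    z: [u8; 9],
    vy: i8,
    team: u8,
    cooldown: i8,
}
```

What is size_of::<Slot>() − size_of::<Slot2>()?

4

Header: b at 0 (size 1, align 1) → ends 1; pad 1 to align 2 for e; e at 2 (size 2, align 2) → ends 4; f at 4 (size 1, align 1) → ends 5; pad 1 to align 2 for h; h at 6 (size 2, align 2) → ends 8; total 8 bytes, alignment 2
vy at 0 (size 1, align 1) → ends 1
team at 1 (size 1, align 1) → ends 2
cooldown at 2 (size 1, align 1) → ends 3
pad 1 to align 2 for ammo
ammo at 4 (size 2, align 2) → ends 6
pad 2 to align 4 for x
x at 8 (size 4, align 4) → ends 12
hp at 12 (size 11, align 1) → ends 23
pad 1 to align 2 for target
target at 24 (size 8, align 2) → ends 32
score at 32 (size 2, align 2) → ends 34
z at 34 (size 9, align 1) → ends 43
tail pad 1 to reach multiple of 4
total 44 bytes, alignment 4
— Slot2 —
x at 0 (size 4, align 4) → ends 4
target at 4 (size 8, align 2) → ends 12
ammo at 12 (size 2, align 2) → ends 14
score at 14 (size 2, align 2) → ends 16
hp at 16 (size 11, align 1) → ends 27
z at 27 (size 9, align 1) → ends 36
vy at 36 (size 1, align 1) → ends 37
team at 37 (size 1, align 1) → ends 38
cooldown at 38 (size 1, align 1) → ends 39
tail pad 1 to reach multiple of 4
total 40 bytes, alignment 4
44 − 40 = 4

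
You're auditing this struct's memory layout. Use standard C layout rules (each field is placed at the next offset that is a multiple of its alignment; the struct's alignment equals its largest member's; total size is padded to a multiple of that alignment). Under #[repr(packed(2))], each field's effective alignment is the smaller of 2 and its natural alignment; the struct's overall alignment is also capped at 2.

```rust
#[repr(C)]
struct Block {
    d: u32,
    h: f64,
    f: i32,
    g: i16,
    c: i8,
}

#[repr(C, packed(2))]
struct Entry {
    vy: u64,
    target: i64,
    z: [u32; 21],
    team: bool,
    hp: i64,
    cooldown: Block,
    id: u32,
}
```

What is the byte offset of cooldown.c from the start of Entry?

Block: d at 0 (size 4, align 4) → ends 4; pad 4 to align 8 for h; h at 8 (size 8, align 8) → ends 16; f at 16 (size 4, align 4) → ends 20; g at 20 (size 2, align 2) → ends 22; c at 22 (size 1, align 1) → ends 23; tail pad 1 to reach multiple of 8; total 24 bytes, alignment 8
vy at 0 (size 8, align 2) → ends 8
target at 8 (size 8, align 2) → ends 16
z at 16 (size 84, align 2) → ends 100
team at 100 (size 1, align 1) → ends 101
pad 1 to align 2 for hp
hp at 102 (size 8, align 2) → ends 110
cooldown at 110 (size 24, align 2) → ends 134
within Block: c at 22
110 + 22 = 132

132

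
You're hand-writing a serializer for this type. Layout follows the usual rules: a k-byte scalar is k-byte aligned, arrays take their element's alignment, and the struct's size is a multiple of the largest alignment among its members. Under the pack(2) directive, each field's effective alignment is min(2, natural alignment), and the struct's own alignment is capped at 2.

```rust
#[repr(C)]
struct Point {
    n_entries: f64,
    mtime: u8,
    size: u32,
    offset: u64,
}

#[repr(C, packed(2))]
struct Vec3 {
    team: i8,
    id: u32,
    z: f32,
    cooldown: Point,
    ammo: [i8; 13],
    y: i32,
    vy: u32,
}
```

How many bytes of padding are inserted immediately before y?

1

Point: n_entries at 0 (size 8, align 8) → ends 8; mtime at 8 (size 1, align 1) → ends 9; pad 3 to align 4 for size; size at 12 (size 4, align 4) → ends 16; offset at 16 (size 8, align 8) → ends 24; total 24 bytes, alignment 8
team at 0 (size 1, align 1) → ends 1
pad 1 to align 2 for id
id at 2 (size 4, align 2) → ends 6
z at 6 (size 4, align 2) → ends 10
cooldown at 10 (size 24, align 2) → ends 34
ammo at 34 (size 13, align 1) → ends 47
pad 1 to align 2 for y
y at 48 (size 4, align 2) → ends 52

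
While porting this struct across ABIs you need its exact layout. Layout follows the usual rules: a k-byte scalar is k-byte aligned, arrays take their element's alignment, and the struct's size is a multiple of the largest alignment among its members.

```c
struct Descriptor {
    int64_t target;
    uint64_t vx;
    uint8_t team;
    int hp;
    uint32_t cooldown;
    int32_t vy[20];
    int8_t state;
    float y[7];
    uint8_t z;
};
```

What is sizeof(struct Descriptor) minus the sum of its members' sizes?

9

target at 0 (size 8, align 8) → ends 8
vx at 8 (size 8, align 8) → ends 16
team at 16 (size 1, align 1) → ends 17
pad 3 to align 4 for hp
hp at 20 (size 4, align 4) → ends 24
cooldown at 24 (size 4, align 4) → ends 28
vy at 28 (size 80, align 4) → ends 108
state at 108 (size 1, align 1) → ends 109
pad 3 to align 4 for y
y at 112 (size 28, align 4) → ends 140
z at 140 (size 1, align 1) → ends 141
tail pad 3 to reach multiple of 8
total 144 bytes, alignment 8
data bytes 135, size 144 → padding 9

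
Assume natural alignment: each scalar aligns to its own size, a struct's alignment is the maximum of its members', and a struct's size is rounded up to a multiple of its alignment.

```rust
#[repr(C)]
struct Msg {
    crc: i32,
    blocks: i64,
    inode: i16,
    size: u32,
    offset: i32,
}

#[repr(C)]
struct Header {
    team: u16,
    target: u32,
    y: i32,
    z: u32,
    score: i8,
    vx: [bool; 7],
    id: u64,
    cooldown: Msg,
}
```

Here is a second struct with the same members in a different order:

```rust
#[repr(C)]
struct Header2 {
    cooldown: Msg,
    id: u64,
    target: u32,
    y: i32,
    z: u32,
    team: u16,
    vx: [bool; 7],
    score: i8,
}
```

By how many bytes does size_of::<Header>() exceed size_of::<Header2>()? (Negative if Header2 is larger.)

Msg: @0: crc [4B, align 4] → 4; +4 pad (align 8); @8: blocks [8B, align 8] → 16; @16: inode [2B, align 2] → 18; +2 pad (align 4); @20: size [4B, align 4] → 24; @24: offset [4B, align 4] → 28; +4 tail pad (align 8); size 32, align 8
@0: team [2B, align 2] → 2
+2 pad (align 4)
@4: target [4B, align 4] → 8
@8: y [4B, align 4] → 12
@12: z [4B, align 4] → 16
@16: score [1B, align 1] → 17
@17: vx [7B, align 1] → 24
@24: id [8B, align 8] → 32
@32: cooldown [32B, align 8] → 64
size 64, align 8
— Header2 —
@0: cooldown [32B, align 8] → 32
@32: id [8B, align 8] → 40
@40: target [4B, align 4] → 44
@44: y [4B, align 4] → 48
@48: z [4B, align 4] → 52
@52: team [2B, align 2] → 54
@54: vx [7B, align 1] → 61
@61: score [1B, align 1] → 62
+2 tail pad (align 8)
size 64, align 8
64 − 64 = 0

0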